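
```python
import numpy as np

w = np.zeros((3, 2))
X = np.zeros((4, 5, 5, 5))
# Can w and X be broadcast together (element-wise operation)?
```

No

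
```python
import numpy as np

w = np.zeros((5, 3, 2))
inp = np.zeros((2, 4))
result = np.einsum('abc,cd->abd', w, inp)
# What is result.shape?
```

(5, 3, 4)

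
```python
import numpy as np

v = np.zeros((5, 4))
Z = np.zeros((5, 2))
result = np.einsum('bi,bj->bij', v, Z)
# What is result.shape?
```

(5, 4, 2)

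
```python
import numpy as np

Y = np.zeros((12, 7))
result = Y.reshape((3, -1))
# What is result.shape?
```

(3, 28)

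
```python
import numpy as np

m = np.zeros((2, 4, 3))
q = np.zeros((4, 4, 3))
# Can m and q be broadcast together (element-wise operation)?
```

No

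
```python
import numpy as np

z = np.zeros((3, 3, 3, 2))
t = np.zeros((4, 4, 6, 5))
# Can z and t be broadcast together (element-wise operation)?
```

No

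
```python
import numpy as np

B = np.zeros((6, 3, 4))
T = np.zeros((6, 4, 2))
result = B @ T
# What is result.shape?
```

(6, 3, 2)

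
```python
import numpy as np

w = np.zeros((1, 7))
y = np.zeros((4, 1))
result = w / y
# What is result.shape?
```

(4, 7)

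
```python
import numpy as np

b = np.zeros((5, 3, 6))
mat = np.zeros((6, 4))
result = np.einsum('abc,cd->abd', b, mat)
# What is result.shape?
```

(5, 3, 4)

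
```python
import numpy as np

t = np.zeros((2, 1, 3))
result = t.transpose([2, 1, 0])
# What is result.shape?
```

(3, 1, 2)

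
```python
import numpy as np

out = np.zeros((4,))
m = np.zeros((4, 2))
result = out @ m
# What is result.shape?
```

(2,)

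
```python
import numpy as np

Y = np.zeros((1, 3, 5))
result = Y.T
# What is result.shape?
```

(5, 3, 1)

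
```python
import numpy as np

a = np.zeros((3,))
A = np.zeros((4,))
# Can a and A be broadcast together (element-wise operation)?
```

No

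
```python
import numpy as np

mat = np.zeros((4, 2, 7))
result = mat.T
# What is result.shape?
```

(7, 2, 4)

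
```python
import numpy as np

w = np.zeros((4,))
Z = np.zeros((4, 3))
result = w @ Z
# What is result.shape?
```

(3,)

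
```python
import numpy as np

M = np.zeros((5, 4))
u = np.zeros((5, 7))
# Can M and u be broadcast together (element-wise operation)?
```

No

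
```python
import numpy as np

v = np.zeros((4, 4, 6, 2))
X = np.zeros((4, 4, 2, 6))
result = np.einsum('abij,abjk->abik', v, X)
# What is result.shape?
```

(4, 4, 6, 6)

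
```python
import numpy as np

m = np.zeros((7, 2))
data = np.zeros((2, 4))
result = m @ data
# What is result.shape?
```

(7, 4)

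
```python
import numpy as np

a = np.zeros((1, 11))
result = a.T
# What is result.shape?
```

(11, 1)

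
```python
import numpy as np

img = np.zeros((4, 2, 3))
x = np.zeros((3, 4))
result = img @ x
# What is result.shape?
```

(4, 2, 4)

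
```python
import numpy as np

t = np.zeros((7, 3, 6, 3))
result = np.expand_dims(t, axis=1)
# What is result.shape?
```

(7, 1, 3, 6, 3)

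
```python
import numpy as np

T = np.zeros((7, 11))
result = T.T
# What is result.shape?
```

(11, 7)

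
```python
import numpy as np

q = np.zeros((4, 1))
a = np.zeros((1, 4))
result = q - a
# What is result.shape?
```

(4, 4)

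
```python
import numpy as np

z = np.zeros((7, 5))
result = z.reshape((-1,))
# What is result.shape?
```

(35,)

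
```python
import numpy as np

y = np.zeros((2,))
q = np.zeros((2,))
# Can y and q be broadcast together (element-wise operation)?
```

Yes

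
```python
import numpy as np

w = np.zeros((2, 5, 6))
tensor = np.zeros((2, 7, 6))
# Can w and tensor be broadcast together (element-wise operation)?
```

No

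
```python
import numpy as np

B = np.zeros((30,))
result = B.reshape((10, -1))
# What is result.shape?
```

(10, 3)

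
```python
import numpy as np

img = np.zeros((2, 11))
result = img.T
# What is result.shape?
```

(11, 2)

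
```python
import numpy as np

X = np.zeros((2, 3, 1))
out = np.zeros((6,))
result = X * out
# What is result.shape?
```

(2, 3, 6)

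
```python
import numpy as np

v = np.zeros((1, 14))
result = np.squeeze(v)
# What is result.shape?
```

(14,)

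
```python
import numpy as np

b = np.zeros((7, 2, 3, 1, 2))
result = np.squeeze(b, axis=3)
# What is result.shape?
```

(7, 2, 3, 2)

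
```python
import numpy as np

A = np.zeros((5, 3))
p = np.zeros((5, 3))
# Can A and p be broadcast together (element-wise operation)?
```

Yes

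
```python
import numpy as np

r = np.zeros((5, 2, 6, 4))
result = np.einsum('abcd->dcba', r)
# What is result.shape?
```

(4, 6, 2, 5)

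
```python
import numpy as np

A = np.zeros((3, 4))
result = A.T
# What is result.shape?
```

(4, 3)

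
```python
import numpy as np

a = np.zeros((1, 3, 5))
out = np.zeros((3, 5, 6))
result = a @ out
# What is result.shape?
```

(3, 3, 6)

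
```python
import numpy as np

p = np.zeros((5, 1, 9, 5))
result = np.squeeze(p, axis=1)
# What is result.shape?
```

(5, 9, 5)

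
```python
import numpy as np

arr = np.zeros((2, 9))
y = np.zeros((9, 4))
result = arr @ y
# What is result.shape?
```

(2, 4)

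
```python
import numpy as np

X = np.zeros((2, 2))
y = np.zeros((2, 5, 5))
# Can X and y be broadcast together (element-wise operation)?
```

No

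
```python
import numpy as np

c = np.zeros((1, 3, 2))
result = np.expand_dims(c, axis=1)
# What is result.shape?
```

(1, 1, 3, 2)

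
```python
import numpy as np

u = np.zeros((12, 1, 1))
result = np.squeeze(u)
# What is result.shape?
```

(12,)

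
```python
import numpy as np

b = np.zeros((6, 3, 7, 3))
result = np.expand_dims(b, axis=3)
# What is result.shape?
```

(6, 3, 7, 1, 3)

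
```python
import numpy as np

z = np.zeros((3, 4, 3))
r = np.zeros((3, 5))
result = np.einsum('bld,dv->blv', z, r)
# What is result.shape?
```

(3, 4, 5)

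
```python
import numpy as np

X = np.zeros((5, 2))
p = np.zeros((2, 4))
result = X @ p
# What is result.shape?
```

(5, 4)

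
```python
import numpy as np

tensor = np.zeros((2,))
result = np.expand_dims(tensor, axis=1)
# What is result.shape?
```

(2, 1)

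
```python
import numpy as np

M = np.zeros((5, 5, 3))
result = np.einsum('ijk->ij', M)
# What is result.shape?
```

(5, 5)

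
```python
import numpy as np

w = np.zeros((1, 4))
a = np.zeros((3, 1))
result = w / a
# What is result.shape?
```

(3, 4)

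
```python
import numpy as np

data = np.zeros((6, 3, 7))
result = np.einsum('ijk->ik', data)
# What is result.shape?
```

(6, 7)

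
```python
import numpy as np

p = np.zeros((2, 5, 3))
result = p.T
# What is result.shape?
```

(3, 5, 2)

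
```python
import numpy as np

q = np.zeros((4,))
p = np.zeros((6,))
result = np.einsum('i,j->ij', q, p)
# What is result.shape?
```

(4, 6)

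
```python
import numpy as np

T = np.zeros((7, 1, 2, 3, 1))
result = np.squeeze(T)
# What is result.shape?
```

(7, 2, 3)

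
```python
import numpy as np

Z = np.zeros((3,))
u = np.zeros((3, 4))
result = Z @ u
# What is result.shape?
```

(4,)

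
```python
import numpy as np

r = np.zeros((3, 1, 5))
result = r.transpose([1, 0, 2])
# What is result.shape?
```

(1, 3, 5)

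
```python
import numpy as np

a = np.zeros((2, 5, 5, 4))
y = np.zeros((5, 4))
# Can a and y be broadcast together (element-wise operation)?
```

Yes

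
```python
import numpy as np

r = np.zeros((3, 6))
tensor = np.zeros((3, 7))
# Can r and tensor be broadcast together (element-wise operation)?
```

No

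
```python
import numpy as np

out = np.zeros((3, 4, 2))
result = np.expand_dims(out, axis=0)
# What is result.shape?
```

(1, 3, 4, 2)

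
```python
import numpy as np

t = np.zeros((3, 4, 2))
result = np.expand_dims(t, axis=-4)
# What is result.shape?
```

(1, 3, 4, 2)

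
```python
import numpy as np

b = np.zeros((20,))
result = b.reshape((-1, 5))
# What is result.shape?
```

(4, 5)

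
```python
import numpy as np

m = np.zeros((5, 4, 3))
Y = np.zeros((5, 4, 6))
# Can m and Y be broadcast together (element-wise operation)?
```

No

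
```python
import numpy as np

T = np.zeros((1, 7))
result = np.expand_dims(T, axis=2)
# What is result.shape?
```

(1, 7, 1)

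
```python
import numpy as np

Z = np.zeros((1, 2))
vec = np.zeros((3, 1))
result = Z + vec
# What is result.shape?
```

(3, 2)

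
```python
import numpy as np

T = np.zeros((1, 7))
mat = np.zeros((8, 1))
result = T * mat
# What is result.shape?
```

(8, 7)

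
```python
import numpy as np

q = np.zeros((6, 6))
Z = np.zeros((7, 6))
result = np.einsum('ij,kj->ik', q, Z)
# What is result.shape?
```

(6, 7)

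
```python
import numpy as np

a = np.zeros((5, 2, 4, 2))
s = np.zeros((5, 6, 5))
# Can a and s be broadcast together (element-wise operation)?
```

No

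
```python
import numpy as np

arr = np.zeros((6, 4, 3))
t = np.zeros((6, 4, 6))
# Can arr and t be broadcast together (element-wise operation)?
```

No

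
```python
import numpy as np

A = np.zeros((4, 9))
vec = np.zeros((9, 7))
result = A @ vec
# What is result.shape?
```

(4, 7)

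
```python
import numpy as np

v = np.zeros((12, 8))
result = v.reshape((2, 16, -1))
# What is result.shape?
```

(2, 16, 3)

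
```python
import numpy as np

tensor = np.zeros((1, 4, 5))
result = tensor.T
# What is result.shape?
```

(5, 4, 1)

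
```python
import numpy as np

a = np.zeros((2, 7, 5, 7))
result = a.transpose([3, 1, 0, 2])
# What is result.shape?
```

(7, 7, 2, 5)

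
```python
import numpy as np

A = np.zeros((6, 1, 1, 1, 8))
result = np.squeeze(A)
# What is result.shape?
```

(6, 8)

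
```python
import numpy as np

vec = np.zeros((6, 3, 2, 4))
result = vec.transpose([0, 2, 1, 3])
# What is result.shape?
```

(6, 2, 3, 4)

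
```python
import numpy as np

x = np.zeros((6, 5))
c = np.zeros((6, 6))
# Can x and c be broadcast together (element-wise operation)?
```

No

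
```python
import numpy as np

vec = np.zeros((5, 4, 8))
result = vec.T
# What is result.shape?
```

(8, 4, 5)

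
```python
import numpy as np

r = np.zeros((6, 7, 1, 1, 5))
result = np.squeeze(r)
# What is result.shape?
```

(6, 7, 5)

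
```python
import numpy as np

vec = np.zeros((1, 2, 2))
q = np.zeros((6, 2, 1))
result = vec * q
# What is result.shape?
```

(6, 2, 2)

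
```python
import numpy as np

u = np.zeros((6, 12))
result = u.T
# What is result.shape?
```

(12, 6)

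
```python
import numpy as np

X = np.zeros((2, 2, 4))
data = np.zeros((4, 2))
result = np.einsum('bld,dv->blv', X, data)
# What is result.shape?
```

(2, 2, 2)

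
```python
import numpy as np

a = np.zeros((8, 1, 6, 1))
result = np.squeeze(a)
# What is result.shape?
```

(8, 6)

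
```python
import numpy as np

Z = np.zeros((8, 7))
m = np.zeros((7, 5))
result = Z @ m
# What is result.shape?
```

(8, 5)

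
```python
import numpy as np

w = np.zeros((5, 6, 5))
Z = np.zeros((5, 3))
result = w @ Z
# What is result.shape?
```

(5, 6, 3)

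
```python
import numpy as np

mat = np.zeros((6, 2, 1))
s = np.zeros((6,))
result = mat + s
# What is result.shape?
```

(6, 2, 6)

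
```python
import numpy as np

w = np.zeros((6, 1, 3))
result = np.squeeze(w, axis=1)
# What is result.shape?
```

(6, 3)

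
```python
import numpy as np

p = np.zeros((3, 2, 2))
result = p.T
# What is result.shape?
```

(2, 2, 3)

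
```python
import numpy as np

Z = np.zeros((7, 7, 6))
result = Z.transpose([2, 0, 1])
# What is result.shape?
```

(6, 7, 7)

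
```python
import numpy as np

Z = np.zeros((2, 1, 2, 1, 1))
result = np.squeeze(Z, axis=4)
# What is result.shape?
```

(2, 1, 2, 1)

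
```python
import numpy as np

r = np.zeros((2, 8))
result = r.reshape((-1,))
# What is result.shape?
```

(16,)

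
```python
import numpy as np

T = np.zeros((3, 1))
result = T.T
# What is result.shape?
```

(1, 3)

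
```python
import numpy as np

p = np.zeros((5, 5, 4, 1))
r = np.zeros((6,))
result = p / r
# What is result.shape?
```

(5, 5, 4, 6)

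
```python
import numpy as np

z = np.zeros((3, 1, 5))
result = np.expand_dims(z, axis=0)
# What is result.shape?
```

(1, 3, 1, 5)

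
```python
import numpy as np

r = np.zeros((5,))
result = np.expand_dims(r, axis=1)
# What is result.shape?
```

(5, 1)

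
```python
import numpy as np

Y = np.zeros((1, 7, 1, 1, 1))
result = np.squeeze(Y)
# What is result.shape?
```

(7,)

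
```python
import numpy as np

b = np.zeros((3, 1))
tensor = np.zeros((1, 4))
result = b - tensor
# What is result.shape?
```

(3, 4)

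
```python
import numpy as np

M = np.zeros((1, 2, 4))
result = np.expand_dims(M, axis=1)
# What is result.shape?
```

(1, 1, 2, 4)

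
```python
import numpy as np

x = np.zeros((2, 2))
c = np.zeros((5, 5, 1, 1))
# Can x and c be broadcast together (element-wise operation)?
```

Yes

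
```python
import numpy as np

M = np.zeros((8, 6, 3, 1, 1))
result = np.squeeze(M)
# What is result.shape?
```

(8, 6, 3)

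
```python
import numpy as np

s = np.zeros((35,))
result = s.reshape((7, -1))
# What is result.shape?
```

(7, 5)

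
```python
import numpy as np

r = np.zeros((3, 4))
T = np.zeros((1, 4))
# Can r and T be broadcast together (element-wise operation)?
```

Yes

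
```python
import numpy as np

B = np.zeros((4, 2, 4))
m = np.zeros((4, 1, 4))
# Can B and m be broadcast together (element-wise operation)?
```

Yes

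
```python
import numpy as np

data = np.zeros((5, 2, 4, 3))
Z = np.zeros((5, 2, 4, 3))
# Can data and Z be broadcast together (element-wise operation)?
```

Yes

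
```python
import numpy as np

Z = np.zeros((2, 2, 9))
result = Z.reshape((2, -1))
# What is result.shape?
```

(2, 18)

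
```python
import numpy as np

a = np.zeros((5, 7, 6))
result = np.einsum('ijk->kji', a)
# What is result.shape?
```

(6, 7, 5)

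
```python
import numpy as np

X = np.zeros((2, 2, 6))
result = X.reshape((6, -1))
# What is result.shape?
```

(6, 4)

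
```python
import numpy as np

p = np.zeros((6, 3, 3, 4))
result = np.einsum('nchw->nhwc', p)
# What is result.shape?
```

(6, 3, 4, 3)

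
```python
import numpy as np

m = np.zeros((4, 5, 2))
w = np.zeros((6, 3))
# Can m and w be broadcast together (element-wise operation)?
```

No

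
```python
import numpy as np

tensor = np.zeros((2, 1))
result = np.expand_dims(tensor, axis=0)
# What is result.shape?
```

(1, 2, 1)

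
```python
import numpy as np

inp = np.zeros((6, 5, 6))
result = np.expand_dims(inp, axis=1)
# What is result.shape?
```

(6, 1, 5, 6)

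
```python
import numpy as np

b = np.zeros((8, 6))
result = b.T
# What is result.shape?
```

(6, 8)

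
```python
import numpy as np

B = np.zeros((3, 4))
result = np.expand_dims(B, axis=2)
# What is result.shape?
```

(3, 4, 1)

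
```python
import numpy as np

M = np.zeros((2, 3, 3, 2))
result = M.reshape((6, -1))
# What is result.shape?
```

(6, 6)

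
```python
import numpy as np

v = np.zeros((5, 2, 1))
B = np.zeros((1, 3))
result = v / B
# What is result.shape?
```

(5, 2, 3)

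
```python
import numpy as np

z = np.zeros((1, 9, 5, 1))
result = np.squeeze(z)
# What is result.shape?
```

(9, 5)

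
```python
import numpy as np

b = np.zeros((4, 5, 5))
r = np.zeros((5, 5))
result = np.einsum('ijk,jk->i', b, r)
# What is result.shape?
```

(4,)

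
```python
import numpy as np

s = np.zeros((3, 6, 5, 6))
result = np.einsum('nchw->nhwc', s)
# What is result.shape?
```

(3, 5, 6, 6)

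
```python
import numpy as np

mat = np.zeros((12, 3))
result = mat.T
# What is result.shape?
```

(3, 12)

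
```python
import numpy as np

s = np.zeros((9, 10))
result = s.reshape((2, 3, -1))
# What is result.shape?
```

(2, 3, 15)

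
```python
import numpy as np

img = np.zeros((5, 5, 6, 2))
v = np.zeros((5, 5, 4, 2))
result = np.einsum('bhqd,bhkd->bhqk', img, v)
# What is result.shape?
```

(5, 5, 6, 4)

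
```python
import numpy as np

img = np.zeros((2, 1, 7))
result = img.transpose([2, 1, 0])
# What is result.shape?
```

(7, 1, 2)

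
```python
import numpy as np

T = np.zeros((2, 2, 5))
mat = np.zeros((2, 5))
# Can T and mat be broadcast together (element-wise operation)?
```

Yes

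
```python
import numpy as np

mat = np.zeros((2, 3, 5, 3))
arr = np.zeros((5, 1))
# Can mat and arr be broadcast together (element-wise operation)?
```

Yes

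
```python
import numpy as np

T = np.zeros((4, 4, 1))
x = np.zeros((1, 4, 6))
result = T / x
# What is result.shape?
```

(4, 4, 6)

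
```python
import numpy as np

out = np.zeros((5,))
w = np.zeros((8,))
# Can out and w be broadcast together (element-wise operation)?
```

No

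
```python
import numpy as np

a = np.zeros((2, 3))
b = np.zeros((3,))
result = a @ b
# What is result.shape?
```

(2,)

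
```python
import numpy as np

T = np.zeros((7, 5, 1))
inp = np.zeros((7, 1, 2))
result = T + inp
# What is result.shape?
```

(7, 5, 2)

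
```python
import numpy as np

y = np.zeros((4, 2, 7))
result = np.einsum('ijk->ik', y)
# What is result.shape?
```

(4, 7)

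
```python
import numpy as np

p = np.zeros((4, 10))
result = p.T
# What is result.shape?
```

(10, 4)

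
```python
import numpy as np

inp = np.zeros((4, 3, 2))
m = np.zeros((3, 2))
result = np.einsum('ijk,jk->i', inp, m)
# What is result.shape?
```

(4,)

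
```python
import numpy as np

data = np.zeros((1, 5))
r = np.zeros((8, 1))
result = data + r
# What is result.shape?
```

(8, 5)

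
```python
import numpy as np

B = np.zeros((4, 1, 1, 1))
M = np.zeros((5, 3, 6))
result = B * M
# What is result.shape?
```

(4, 5, 3, 6)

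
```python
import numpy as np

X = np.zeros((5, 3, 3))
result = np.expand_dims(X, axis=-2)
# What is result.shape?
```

(5, 3, 1, 3)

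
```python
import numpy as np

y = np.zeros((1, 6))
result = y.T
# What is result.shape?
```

(6, 1)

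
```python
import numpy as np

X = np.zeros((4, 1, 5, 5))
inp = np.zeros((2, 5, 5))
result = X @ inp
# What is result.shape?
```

(4, 2, 5, 5)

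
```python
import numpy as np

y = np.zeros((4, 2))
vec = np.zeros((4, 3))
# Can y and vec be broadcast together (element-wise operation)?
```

No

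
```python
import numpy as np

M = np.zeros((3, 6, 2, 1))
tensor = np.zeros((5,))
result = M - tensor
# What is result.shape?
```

(3, 6, 2, 5)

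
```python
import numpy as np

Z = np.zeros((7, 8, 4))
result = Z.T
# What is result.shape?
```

(4, 8, 7)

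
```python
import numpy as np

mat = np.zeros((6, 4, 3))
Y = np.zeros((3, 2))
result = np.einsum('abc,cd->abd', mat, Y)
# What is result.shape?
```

(6, 4, 2)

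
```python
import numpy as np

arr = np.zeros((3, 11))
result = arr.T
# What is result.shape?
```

(11, 3)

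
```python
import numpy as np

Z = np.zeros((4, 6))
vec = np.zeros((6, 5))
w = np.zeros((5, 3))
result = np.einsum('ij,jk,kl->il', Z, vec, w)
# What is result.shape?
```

(4, 3)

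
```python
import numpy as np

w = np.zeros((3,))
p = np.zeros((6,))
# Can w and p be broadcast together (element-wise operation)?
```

No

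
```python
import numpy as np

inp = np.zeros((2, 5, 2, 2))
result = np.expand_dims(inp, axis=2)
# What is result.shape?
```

(2, 5, 1, 2, 2)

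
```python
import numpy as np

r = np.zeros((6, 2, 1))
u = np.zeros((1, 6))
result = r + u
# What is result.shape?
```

(6, 2, 6)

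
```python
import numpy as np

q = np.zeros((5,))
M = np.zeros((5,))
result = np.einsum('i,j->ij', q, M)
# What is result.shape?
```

(5, 5)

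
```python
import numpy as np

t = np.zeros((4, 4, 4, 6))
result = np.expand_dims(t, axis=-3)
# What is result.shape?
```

(4, 4, 1, 4, 6)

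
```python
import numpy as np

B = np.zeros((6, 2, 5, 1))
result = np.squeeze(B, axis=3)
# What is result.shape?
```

(6, 2, 5)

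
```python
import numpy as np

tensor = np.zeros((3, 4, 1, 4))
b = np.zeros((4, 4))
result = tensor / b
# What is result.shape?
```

(3, 4, 4, 4)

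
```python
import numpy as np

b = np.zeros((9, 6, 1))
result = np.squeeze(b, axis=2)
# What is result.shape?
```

(9, 6)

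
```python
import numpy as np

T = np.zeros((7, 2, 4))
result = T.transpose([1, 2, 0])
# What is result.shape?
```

(2, 4, 7)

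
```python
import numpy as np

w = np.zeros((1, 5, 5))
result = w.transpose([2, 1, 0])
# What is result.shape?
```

(5, 5, 1)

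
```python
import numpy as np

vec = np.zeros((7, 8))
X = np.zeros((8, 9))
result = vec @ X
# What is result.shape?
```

(7, 9)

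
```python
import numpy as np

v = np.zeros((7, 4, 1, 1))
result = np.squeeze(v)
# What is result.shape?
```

(7, 4)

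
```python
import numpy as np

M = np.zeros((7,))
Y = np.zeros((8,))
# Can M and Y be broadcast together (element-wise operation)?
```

No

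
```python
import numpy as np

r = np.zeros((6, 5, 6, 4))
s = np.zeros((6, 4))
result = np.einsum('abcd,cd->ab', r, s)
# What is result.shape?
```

(6, 5)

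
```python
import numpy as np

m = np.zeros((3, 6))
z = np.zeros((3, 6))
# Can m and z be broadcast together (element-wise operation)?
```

Yes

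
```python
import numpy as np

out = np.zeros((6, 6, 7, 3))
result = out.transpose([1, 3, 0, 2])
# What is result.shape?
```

(6, 3, 6, 7)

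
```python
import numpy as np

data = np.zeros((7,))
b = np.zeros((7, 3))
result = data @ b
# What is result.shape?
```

(3,)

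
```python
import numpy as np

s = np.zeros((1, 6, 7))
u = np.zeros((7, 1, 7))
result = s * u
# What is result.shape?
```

(7, 6, 7)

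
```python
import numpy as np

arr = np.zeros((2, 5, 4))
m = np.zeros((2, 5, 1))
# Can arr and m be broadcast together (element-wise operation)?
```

Yes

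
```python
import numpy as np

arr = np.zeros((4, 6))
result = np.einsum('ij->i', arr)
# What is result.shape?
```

(4,)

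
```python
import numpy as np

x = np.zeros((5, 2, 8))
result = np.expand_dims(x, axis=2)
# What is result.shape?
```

(5, 2, 1, 8)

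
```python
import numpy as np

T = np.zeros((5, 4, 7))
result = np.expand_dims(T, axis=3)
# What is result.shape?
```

(5, 4, 7, 1)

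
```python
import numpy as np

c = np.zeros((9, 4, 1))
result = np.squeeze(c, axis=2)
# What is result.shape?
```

(9, 4)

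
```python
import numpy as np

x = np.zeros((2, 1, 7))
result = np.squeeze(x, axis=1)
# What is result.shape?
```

(2, 7)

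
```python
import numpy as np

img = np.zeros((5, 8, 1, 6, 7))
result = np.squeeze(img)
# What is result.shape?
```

(5, 8, 6, 7)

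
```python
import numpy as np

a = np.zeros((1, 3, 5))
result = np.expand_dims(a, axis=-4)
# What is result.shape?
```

(1, 1, 3, 5)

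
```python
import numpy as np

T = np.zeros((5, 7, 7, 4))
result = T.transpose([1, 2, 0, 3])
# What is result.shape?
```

(7, 7, 5, 4)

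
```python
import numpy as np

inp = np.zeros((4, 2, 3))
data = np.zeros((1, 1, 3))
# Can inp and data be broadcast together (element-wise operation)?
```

Yes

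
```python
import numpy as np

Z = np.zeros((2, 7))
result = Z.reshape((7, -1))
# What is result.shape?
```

(7, 2)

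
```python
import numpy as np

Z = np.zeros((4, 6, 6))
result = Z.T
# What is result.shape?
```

(6, 6, 4)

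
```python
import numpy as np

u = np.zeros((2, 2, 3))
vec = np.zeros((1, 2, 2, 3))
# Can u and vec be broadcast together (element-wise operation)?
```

Yes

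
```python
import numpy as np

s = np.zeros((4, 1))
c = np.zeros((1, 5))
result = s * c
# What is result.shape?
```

(4, 5)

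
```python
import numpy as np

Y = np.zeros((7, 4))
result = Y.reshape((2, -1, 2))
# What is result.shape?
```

(2, 7, 2)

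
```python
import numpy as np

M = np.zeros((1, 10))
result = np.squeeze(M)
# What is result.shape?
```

(10,)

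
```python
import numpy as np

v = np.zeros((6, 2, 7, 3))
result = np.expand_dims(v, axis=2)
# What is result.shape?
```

(6, 2, 1, 7, 3)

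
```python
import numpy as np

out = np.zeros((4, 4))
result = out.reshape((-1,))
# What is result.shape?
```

(16,)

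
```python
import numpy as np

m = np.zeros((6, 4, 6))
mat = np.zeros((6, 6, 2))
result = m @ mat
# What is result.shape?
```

(6, 4, 2)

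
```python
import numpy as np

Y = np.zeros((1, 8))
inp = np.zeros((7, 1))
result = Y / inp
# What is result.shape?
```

(7, 8)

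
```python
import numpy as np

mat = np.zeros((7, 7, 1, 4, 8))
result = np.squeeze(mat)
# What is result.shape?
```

(7, 7, 4, 8)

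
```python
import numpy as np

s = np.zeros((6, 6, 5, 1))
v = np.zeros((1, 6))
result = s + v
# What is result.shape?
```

(6, 6, 5, 6)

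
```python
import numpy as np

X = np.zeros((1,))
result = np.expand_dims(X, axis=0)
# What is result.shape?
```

(1, 1)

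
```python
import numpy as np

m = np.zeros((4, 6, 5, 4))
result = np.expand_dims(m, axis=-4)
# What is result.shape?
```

(4, 1, 6, 5, 4)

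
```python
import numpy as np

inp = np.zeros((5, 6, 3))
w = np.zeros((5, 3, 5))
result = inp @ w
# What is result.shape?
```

(5, 6, 5)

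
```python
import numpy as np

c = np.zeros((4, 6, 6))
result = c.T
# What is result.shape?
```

(6, 6, 4)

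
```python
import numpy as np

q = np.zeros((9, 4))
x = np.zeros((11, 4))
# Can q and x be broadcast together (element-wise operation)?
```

No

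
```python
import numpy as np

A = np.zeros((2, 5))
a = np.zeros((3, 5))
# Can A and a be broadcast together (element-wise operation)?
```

No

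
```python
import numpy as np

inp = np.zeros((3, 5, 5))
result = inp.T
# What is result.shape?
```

(5, 5, 3)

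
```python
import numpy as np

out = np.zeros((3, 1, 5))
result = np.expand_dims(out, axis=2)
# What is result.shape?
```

(3, 1, 1, 5)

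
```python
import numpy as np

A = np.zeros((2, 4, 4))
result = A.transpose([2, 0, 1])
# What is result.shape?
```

(4, 2, 4)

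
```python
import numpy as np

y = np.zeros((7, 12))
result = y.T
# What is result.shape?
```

(12, 7)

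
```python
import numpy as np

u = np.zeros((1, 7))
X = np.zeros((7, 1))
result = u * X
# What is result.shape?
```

(7, 7)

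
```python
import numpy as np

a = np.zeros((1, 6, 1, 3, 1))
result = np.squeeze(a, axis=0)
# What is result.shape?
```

(6, 1, 3, 1)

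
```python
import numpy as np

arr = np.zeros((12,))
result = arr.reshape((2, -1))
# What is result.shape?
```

(2, 6)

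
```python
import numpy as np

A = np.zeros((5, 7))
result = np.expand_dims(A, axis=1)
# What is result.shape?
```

(5, 1, 7)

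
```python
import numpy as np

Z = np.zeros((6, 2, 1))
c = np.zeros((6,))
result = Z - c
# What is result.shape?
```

(6, 2, 6)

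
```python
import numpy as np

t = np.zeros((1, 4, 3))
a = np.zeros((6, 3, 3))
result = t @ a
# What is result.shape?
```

(6, 4, 3)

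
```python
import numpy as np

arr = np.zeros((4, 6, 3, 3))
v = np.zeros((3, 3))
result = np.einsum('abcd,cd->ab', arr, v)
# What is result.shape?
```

(4, 6)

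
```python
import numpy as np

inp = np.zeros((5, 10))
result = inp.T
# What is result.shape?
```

(10, 5)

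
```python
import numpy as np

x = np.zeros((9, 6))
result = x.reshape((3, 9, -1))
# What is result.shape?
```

(3, 9, 2)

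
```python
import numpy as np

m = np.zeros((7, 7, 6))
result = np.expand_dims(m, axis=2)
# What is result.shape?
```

(7, 7, 1, 6)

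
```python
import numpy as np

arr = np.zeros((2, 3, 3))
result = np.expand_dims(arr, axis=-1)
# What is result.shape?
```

(2, 3, 3, 1)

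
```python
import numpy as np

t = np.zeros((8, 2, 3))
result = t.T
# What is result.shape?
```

(3, 2, 8)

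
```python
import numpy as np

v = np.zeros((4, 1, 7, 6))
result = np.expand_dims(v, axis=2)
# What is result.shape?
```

(4, 1, 1, 7, 6)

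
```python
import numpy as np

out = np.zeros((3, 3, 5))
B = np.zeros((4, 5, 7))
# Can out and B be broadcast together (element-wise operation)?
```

No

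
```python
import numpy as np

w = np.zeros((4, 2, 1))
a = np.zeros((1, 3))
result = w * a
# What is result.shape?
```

(4, 2, 3)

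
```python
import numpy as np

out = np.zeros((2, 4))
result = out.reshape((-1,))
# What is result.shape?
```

(8,)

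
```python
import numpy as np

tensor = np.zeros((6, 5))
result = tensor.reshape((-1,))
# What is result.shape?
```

(30,)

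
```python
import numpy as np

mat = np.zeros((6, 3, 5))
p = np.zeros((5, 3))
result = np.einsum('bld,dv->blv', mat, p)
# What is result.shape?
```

(6, 3, 3)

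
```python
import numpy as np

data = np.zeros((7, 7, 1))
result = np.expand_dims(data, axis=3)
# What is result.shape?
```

(7, 7, 1, 1)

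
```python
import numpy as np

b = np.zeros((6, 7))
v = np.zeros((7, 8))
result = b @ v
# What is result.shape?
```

(6, 8)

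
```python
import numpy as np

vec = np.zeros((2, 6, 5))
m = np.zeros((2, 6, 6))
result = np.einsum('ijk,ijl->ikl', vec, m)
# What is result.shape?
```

(2, 5, 6)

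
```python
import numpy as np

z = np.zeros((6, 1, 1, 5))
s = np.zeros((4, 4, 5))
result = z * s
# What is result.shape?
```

(6, 4, 4, 5)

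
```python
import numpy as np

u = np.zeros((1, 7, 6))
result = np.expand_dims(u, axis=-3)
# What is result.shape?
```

(1, 1, 7, 6)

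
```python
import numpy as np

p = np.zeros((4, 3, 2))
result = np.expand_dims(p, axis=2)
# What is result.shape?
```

(4, 3, 1, 2)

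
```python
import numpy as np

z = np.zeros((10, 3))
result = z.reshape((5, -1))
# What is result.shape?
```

(5, 6)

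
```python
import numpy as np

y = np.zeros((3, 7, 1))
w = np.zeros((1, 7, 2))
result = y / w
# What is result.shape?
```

(3, 7, 2)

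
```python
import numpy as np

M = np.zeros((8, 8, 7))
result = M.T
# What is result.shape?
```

(7, 8, 8)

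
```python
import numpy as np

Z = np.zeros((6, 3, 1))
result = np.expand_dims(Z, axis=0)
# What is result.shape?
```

(1, 6, 3, 1)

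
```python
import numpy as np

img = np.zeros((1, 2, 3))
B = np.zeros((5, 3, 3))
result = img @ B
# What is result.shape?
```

(5, 2, 3)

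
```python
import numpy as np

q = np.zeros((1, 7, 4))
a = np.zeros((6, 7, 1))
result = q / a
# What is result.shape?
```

(6, 7, 4)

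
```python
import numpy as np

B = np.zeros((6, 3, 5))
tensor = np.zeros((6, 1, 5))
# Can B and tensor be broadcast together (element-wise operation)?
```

Yes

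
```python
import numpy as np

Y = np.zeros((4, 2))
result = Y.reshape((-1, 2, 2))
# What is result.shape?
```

(2, 2, 2)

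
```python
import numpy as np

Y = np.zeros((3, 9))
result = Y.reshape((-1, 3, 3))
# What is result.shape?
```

(3, 3, 3)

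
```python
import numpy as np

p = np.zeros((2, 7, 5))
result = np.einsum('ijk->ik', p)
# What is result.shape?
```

(2, 5)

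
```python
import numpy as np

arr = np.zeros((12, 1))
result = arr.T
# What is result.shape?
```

(1, 12)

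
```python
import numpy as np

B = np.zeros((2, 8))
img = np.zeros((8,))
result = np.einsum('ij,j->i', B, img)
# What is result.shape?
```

(2,)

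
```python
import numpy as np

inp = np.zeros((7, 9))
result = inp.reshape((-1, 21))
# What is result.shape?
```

(3, 21)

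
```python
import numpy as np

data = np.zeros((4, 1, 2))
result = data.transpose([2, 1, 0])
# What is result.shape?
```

(2, 1, 4)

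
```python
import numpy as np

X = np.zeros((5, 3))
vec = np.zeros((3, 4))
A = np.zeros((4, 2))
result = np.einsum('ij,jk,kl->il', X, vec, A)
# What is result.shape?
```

(5, 2)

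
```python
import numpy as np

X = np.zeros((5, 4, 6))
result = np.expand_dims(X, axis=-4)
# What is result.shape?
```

(1, 5, 4, 6)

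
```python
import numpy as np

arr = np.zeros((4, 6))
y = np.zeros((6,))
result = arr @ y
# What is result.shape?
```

(4,)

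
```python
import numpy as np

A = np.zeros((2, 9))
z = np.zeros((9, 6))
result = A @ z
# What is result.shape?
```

(2, 6)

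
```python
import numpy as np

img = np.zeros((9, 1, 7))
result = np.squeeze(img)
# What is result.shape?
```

(9, 7)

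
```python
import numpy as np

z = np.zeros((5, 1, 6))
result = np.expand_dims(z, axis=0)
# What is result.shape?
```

(1, 5, 1, 6)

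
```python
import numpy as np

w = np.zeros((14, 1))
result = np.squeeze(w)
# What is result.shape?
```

(14,)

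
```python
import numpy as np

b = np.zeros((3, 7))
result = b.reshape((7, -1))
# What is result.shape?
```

(7, 3)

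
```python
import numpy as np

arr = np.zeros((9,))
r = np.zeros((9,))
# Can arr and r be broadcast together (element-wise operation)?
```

Yes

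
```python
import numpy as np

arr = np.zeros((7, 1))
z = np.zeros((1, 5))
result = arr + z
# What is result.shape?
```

(7, 5)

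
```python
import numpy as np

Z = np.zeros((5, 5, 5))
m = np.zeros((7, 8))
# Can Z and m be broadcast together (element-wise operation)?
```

No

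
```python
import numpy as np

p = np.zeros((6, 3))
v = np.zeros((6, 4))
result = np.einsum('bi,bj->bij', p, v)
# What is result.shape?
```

(6, 3, 4)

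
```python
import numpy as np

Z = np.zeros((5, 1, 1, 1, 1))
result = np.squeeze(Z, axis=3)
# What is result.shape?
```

(5, 1, 1, 1)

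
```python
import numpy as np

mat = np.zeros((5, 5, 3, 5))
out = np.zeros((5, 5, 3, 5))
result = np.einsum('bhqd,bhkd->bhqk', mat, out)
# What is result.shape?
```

(5, 5, 3, 3)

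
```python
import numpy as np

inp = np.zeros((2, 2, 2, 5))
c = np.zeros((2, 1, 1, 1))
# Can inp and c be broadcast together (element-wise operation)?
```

Yes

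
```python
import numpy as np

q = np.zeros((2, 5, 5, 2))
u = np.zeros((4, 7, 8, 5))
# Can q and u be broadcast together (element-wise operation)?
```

No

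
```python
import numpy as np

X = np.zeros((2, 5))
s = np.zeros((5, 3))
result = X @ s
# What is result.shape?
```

(2, 3)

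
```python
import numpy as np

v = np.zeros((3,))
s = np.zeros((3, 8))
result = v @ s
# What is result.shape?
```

(8,)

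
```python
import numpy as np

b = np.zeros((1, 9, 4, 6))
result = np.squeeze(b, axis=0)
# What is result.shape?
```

(9, 4, 6)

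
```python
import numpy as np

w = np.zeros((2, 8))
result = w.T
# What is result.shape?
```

(8, 2)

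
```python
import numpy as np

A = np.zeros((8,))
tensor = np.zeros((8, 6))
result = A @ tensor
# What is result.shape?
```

(6,)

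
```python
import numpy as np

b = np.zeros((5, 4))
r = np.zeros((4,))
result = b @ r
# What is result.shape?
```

(5,)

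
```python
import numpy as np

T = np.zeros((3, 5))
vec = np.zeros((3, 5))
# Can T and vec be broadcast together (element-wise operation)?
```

Yes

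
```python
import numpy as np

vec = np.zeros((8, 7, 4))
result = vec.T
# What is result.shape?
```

(4, 7, 8)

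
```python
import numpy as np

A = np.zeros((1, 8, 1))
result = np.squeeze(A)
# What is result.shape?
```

(8,)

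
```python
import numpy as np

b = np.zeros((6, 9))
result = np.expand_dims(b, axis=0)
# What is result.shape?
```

(1, 6, 9)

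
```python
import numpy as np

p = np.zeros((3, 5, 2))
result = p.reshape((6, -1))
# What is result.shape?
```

(6, 5)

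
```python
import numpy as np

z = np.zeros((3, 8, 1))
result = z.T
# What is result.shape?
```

(1, 8, 3)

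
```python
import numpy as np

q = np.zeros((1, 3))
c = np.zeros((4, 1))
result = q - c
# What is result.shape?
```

(4, 3)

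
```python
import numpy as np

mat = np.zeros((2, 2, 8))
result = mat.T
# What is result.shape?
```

(8, 2, 2)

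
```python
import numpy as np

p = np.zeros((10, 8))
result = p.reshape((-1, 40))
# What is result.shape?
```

(2, 40)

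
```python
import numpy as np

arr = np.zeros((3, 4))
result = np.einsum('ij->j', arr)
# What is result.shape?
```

(4,)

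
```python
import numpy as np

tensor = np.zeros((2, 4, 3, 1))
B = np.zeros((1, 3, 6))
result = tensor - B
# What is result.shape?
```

(2, 4, 3, 6)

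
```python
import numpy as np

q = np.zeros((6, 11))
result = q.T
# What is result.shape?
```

(11, 6)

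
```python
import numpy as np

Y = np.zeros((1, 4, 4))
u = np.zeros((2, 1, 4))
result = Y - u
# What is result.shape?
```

(2, 4, 4)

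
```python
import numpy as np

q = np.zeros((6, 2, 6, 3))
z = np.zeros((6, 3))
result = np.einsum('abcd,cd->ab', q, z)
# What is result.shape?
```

(6, 2)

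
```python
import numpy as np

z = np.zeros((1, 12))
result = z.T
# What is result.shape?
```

(12, 1)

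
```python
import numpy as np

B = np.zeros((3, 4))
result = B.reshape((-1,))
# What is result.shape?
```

(12,)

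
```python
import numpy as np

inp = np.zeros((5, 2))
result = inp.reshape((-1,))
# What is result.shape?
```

(10,)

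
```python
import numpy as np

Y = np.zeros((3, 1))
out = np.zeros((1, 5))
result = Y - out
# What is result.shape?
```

(3, 5)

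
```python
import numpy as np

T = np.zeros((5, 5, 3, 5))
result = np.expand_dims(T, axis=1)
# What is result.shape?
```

(5, 1, 5, 3, 5)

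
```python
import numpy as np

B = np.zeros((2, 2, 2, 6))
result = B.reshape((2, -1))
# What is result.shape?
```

(2, 24)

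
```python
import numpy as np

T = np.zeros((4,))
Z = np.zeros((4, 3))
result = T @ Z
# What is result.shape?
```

(3,)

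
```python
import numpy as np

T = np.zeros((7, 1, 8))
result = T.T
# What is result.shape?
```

(8, 1, 7)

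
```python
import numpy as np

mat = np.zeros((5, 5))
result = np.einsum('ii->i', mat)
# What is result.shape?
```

(5,)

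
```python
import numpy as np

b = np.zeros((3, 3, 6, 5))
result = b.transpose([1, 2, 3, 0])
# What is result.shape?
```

(3, 6, 5, 3)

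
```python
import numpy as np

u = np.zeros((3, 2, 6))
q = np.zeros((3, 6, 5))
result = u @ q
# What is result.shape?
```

(3, 2, 5)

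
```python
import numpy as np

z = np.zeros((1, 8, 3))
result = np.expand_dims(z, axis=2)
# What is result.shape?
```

(1, 8, 1, 3)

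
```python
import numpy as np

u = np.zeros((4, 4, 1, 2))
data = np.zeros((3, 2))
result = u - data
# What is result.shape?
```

(4, 4, 3, 2)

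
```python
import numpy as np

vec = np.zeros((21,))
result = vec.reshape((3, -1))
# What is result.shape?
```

(3, 7)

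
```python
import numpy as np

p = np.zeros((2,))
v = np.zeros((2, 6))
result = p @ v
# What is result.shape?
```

(6,)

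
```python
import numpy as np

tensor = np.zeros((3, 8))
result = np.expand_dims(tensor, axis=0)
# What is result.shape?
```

(1, 3, 8)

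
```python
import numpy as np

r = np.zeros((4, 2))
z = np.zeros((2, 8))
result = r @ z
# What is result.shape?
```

(4, 8)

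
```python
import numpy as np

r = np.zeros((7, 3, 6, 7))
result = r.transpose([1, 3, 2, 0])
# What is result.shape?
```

(3, 7, 6, 7)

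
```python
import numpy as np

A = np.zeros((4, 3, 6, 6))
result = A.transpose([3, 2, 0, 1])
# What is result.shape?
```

(6, 6, 4, 3)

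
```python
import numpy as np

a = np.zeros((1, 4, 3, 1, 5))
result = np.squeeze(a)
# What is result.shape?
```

(4, 3, 5)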